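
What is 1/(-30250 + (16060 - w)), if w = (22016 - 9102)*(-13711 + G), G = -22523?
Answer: 1/467911686 ≈ 2.1372e-9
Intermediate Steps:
w = -467925876 (w = (22016 - 9102)*(-13711 - 22523) = 12914*(-36234) = -467925876)
1/(-30250 + (16060 - w)) = 1/(-30250 + (16060 - 1*(-467925876))) = 1/(-30250 + (16060 + 467925876)) = 1/(-30250 + 467941936) = 1/467911686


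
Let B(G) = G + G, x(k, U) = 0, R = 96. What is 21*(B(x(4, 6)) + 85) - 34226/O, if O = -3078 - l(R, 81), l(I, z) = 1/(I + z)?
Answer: 978538497/544807 ≈ 1796.1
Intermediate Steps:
O = -544807/177 (O = -3078 - 1/(96 + 81) = -3078 - 1/177 = -544807/177 ≈ -3078.0)
B(G) = 2*G
21*(B(x(4, 6)) + 85) - 34226/O = 21*(2*0 + 85) - 34226/(-544807/177) = 21*(0 + 85) - 34226*(-177)/544807 = 21*85 - 1*(-6058002/544807) = 1785 + 6058002/544807 = 978538497/544807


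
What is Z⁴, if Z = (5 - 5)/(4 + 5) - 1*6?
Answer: 1296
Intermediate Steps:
Z = -6 (Z = 0/9 - 6 = 0*(⅑) - 6 = 0 - 6 = -6)
Z⁴ = (-6)⁴ = 1296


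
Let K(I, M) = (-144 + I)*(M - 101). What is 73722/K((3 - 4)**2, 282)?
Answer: -6702/2353 ≈ -2.8483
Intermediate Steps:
K(I, M) = (-144 + I)*(-101 + M)
73722/K((3 - 4)**2, 282) = 73722/(14544 - 144*282 - 101*(3 - 4)**2 + (3 - 4)**2*282) = 73722/(14544 - 40608 - 101*(-1)**2 + (-1)**2*282) = 73722/(14544 - 40608 - 101*1 + 1*282) = 73722/(14544 - 40608 - 101 + 282) = 73722/(-25883) = 73722*(-1/25883) = -6702/2353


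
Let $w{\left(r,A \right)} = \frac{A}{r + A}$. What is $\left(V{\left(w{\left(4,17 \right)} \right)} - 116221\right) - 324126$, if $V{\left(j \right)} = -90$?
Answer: $-440437$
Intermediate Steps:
$w{\left(r,A \right)} = \frac{A}{A + r}$
$\left(V{\left(w{\left(4,17 \right)} \right)} - 116221\right) - 324126 = \left(-90 - 116221\right) - 324126 = -116311 - 324126 = -440437$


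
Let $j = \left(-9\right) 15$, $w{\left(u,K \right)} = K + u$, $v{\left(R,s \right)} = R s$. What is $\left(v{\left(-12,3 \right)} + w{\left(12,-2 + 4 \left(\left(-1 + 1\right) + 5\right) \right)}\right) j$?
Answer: $810$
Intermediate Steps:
$j = -135$
$\left(v{\left(-12,3 \right)} + w{\left(12,-2 + 4 \left(\left(-1 + 1\right) + 5\right) \right)}\right) j = \left(\left(-12\right) 3 - \left(-10 - 4 \left(\left(-1 + 1\right) + 5\right)\right)\right) \left(-135\right) = \left(-36 - \left(-10 - 4 \left(0 + 5\right)\right)\right) \left(-135\right) = \left(-36 + \left(\left(-2 + 4 \cdot 5\right) + 12\right)\right) \left(-135\right) = \left(-36 + \left(\left(-2 + 20\right) + 12\right)\right) \left(-135\right) = \left(-36 + \left(18 + 12\right)\right) \left(-135\right) = \left(-36 + 30\right) \left(-135\right) = \left(-6\right) \left(-135\right) = 810$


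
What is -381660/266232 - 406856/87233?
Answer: -11800952781/1935351338 ≈ -6.0976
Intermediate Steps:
-381660/266232 - 406856/87233 = -381660*1/266232 - 406856*1/87233 = -31805/22186 - 406856/87233 = -11800952781/1935351338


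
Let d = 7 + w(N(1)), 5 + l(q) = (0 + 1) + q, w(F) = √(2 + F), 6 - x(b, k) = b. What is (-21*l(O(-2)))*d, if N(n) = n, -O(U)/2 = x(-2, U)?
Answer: 2940 + 420*√3 ≈ 3667.5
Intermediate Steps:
x(b, k) = 6 - b
O(U) = -16 (O(U) = -2*(6 - 1*(-2)) = -2*(6 + 2) = -2*8 = -16)
l(q) = -4 + q (l(q) = -5 + ((0 + 1) + q) = -5 + (1 + q) = -4 + q)
d = 7 + √3 (d = 7 + √(2 + 1) = 7 + √3 ≈ 8.7321)
(-21*l(O(-2)))*d = (-21*(-4 - 16))*(7 + √3) = (-21*(-20))*(7 + √3) = 420*(7 + √3) = 2940 + 420*√3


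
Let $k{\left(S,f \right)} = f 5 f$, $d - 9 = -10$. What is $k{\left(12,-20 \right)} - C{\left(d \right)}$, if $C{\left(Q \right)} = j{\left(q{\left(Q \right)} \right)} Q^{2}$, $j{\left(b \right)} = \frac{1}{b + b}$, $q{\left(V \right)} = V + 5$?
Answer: $\frac{15999}{8} \approx 1999.9$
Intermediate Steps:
$q{\left(V \right)} = 5 + V$
$d = -1$ ($d = 9 - 10 = -1$)
$j{\left(b \right)} = \frac{1}{2 b}$
$k{\left(S,f \right)} = 5 f^{2}$ ($k{\left(S,f \right)} = 5 f f = 5 f^{2}$)
$C{\left(Q \right)} = \frac{Q^{2}}{2 \left(5 + Q\right)}$ ($C{\left(Q \right)} = \frac{1}{2 \left(5 + Q\right)} Q^{2} = \frac{Q^{2}}{2 \left(5 + Q\right)}$)
$k{\left(12,-20 \right)} - C{\left(d \right)} = 5 \left(-20\right)^{2} - \frac{\left(-1\right)^{2}}{2 \left(5 - 1\right)} = 5 \cdot 400 - \frac{1}{2} \cdot 1 \cdot \frac{1}{4} = 2000 - \frac{1}{2} \cdot 1 \cdot \frac{1}{4} = 2000 - \frac{1}{8} = \frac{15999}{8}$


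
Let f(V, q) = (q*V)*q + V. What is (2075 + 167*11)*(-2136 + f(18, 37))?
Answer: 88113888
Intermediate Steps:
f(V, q) = V + V*q**2 (f(V, q) = (V*q)*q + V = V*q**2 + V = V + V*q**2)
(2075 + 167*11)*(-2136 + f(18, 37)) = (2075 + 167*11)*(-2136 + 18*(1 + 37**2)) = (2075 + 1837)*(-2136 + 18*(1 + 1369)) = 3912*(-2136 + 18*1370) = 3912*(-2136 + 24660) = 3912*22524 = 88113888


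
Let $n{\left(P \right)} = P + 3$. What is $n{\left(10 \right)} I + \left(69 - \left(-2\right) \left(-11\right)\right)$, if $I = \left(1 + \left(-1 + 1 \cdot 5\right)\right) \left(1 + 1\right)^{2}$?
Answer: $307$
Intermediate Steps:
$n{\left(P \right)} = 3 + P$
$I = 20$ ($I = \left(1 + \left(-1 + 5\right)\right) 2^{2} = \left(1 + 4\right) 4 = 5 \cdot 4 = 20$)
$n{\left(10 \right)} I + \left(69 - \left(-2\right) \left(-11\right)\right) = \left(3 + 10\right) 20 + \left(69 - \left(-2\right) \left(-11\right)\right) = 13 \cdot 20 + \left(69 - 22\right) = 260 + \left(69 - 22\right) = 260 + 47 = 307$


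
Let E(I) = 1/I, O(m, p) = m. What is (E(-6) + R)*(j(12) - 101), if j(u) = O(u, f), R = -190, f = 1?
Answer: 101549/6 ≈ 16925.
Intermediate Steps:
j(u) = u
(E(-6) + R)*(j(12) - 101) = (1/(-6) - 190)*(12 - 101) = (-1/6 - 190)*(-89) = -1141/6*(-89) = 101549/6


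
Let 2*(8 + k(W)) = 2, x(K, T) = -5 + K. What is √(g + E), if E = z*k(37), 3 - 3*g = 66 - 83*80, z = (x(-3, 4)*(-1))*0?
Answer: √19731/3 ≈ 46.822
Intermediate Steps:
k(W) = -7 (k(W) = -8 + (½)*2 = -8 + 1 = -7)
z = 0 (z = ((-5 - 3)*(-1))*0 = -8*(-1)*0 = 8*0 = 0)
g = 6577/3 (g = 1 - (66 - 83*80)/3 = 1 - (66 - 6640)/3 = 1 - ⅓*(-6574) = 1 + 6574/3 = 6577/3 ≈ 2192.3)
E = 0 (E = 0*(-7) = 0)
√(g + E) = √(6577/3 + 0) = √(6577/3) = √19731/3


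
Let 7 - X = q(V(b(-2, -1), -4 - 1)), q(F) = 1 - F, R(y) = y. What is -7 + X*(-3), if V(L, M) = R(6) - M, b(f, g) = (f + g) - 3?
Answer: -58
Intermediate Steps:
b(f, g) = -3 + f + g
V(L, M) = 6 - M
X = 17 (X = 7 - (1 - (6 - (-4 - 1))) = 7 - (1 - (6 - 1*(-5))) = 7 - (1 - (6 + 5)) = 7 - (1 - 1*11) = 7 - (1 - 11) = 7 - 1*(-10) = 7 + 10 = 17)
-7 + X*(-3) = -7 + 17*(-3) = -7 - 51 = -58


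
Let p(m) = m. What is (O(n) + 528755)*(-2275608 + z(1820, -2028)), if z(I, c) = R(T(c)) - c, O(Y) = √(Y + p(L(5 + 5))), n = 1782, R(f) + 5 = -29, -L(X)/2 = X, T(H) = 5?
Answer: -1202184770570 - 2273614*√1762 ≈ -1.2023e+12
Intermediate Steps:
L(X) = -2*X
R(f) = -34 (R(f) = -5 - 29 = -34)
O(Y) = √(-20 + Y) (O(Y) = √(Y - 2*(5 + 5)) = √(Y - 2*10) = √(Y - 20) = √(-20 + Y))
z(I, c) = -34 - c
(O(n) + 528755)*(-2275608 + z(1820, -2028)) = (√(-20 + 1782) + 528755)*(-2275608 + (-34 - 1*(-2028))) = (√1762 + 528755)*(-2275608 + (-34 + 2028)) = (528755 + √1762)*(-2275608 + 1994) = (528755 + √1762)*(-2273614) = -1202184770570 - 2273614*√1762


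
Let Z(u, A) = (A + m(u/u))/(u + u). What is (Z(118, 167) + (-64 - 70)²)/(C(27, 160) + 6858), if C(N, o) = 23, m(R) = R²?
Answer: 1059446/405979 ≈ 2.6096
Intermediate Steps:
Z(u, A) = (1 + A)/(2*u) (Z(u, A) = (A + (u/u)²)/(u + u) = (A + 1²)/((2*u)) = (A + 1)*(1/(2*u)) = (1 + A)*(1/(2*u)) = (1 + A)/(2*u))
(Z(118, 167) + (-64 - 70)²)/(C(27, 160) + 6858) = ((½)*(1 + 167)/118 + (-64 - 70)²)/(23 + 6858) = ((½)*(1/118)*168 + (-134)²)/6881 = (42/59 + 17956)*(1/6881) = (1059446/59)*(1/6881) = 1059446/405979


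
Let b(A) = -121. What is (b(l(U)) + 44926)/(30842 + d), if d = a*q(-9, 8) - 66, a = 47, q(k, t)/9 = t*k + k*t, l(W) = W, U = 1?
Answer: -44805/30136 ≈ -1.4868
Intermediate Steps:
q(k, t) = 18*k*t (q(k, t) = 9*(t*k + k*t) = 9*(k*t + k*t) = 9*(2*k*t) = 18*k*t)
d = -60978 (d = 47*(18*(-9)*8) - 66 = 47*(-1296) - 66 = -60912 - 66 = -60978)
(b(l(U)) + 44926)/(30842 + d) = (-121 + 44926)/(30842 - 60978) = 44805/(-30136) = 44805*(-1/30136) = -44805/30136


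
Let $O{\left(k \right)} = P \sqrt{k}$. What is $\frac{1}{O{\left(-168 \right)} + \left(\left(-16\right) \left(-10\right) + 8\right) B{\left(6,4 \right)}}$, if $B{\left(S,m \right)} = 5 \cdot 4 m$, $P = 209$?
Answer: $\frac{80}{1118881} - \frac{209 i \sqrt{42}}{93986004} \approx 7.15 \cdot 10^{-5} - 1.4411 \cdot 10^{-5} i$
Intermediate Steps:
$B{\left(S,m \right)} = 20 m$
$O{\left(k \right)} = 209 \sqrt{k}$
$\frac{1}{O{\left(-168 \right)} + \left(\left(-16\right) \left(-10\right) + 8\right) B{\left(6,4 \right)}} = \frac{1}{209 \sqrt{-168} + \left(\left(-16\right) \left(-10\right) + 8\right) 20 \cdot 4} = \frac{1}{209 \cdot 2 i \sqrt{42} + \left(160 + 8\right) 80} = \frac{1}{418 i \sqrt{42} + 168 \cdot 80} = \frac{1}{418 i \sqrt{42} + 13440} = \frac{1}{13440 + 418 i \sqrt{42}}$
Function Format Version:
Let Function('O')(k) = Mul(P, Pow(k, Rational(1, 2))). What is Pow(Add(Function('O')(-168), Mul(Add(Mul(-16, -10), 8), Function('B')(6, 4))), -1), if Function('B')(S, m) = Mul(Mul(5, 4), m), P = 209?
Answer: Add(Rational(80, 1118881), Mul(Rational(-209, 93986004), I, Pow(42, Rational(1, 2)))) ≈ Add(7.1500e-5, Mul(-1.4411e-5, I))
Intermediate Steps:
Function('B')(S, m) = Mul(20, m)
Function('O')(k) = Mul(209, Pow(k, Rational(1, 2)))
Pow(Add(Function('O')(-168), Mul(Add(Mul(-16, -10), 8), Function('B')(6, 4))), -1) = Pow(Add(Mul(209, Pow(-168, Rational(1, 2))), Mul(Add(Mul(-16, -10), 8), Mul(20, 4))), -1) = Pow(Add(Mul(209, Mul(2, I, Pow(42, Rational(1, 2)))), Mul(Add(160, 8), 80)), -1) = Pow(Add(Mul(418, I, Pow(42, Rational(1, 2))), Mul(168, 80)), -1) = Pow(Add(Mul(418, I, Pow(42, Rational(1, 2))), 13440), -1) = Pow(Add(13440, Mul(418, I, Pow(42, Rational(1, 2)))), -1)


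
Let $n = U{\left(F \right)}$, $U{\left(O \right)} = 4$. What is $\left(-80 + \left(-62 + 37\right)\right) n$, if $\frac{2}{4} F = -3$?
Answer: $-420$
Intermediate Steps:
$F = -6$ ($F = 2 \left(-3\right) = -6$)
$n = 4$
$\left(-80 + \left(-62 + 37\right)\right) n = \left(-80 + \left(-62 + 37\right)\right) 4 = \left(-80 - 25\right) 4 = \left(-105\right) 4 = -420$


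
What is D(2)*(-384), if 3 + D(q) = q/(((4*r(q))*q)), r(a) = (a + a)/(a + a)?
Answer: 1056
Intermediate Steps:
r(a) = 1 (r(a) = (2*a)/((2*a)) = (2*a)*(1/(2*a)) = 1)
D(q) = -11/4 (D(q) = -3 + q/(((4*1)*q)) = -3 + q/((4*q)) = -3 + q*(1/(4*q)) = -3 + 1/4 = -11/4)
D(2)*(-384) = -11/4*(-384) = 1056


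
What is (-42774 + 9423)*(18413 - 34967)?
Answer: 552092454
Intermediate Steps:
(-42774 + 9423)*(18413 - 34967) = -33351*(-16554) = 552092454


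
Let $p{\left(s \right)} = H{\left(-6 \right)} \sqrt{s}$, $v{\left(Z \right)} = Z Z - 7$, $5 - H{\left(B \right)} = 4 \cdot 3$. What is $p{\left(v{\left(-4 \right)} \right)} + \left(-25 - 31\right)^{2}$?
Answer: $3115$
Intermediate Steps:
$H{\left(B \right)} = -7$ ($H{\left(B \right)} = 5 - 4 \cdot 3 = 5 - 12 = -7$)
$v{\left(Z \right)} = -7 + Z^{2}$ ($v{\left(Z \right)} = Z^{2} - 7 = -7 + Z^{2}$)
$p{\left(s \right)} = - 7 \sqrt{s}$
$p{\left(v{\left(-4 \right)} \right)} + \left(-25 - 31\right)^{2} = - 7 \sqrt{-7 + \left(-4\right)^{2}} + \left(-25 - 31\right)^{2} = - 7 \sqrt{-7 + 16} + \left(-56\right)^{2} = - 7 \sqrt{9} + 3136 = \left(-7\right) 3 + 3136 = -21 + 3136 = 3115$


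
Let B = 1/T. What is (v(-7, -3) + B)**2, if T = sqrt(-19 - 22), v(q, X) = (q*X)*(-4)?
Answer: (3444 + I*sqrt(41))**2/1681 ≈ 7056.0 + 26.237*I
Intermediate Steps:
v(q, X) = -4*X*q (v(q, X) = (X*q)*(-4) = -4*X*q)
T = I*sqrt(41) (T = sqrt(-41) = I*sqrt(41) ≈ 6.4031*I)
B = -I*sqrt(41)/41 (B = 1/(I*sqrt(41)) = -I*sqrt(41)/41 ≈ -0.15617*I)
(v(-7, -3) + B)**2 = (-4*(-3)*(-7) - I*sqrt(41)/41)**2 = (-84 - I*sqrt(41)/41)**2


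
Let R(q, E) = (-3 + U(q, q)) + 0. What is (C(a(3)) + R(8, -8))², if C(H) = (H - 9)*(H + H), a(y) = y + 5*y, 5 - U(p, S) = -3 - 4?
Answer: 110889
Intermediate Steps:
U(p, S) = 12 (U(p, S) = 5 - (-3 - 4) = 5 - 1*(-7) = 5 + 7 = 12)
a(y) = 6*y
C(H) = 2*H*(-9 + H) (C(H) = (-9 + H)*(2*H) = 2*H*(-9 + H))
R(q, E) = 9 (R(q, E) = (-3 + 12) + 0 = 9 + 0 = 9)
(C(a(3)) + R(8, -8))² = (2*(6*3)*(-9 + 6*3) + 9)² = (2*18*(-9 + 18) + 9)² = (2*18*9 + 9)² = (324 + 9)² = 333² = 110889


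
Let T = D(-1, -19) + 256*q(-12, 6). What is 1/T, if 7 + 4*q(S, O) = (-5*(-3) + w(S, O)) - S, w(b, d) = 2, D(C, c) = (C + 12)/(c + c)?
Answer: 38/53493 ≈ 0.00071037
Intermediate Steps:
D(C, c) = (12 + C)/(2*c) (D(C, c) = (12 + C)/((2*c)) = (12 + C)*(1/(2*c)) = (12 + C)/(2*c))
q(S, O) = 5/2 - S/4 (q(S, O) = -7/4 + ((-5*(-3) + 2) - S)/4 = -7/4 + ((15 + 2) - S)/4 = -7/4 + (17 - S)/4 = -7/4 + (17/4 - S/4) = 5/2 - S/4)
T = 53493/38 (T = (½)*(12 - 1)/(-19) + 256*(5/2 - ¼*(-12)) = (½)*(-1/19)*11 + 256*(5/2 + 3) = -11/38 + 256*(11/2) = -11/38 + 1408 = 53493/38 ≈ 1407.7)
1/T = 1/(53493/38) = 38/53493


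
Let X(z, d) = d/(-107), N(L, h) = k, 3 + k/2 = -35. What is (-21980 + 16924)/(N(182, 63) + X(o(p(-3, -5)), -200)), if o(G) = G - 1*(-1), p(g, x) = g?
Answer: 135248/1983 ≈ 68.204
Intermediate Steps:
k = -76 (k = -6 + 2*(-35) = -6 - 70 = -76)
o(G) = 1 + G (o(G) = G + 1 = 1 + G)
N(L, h) = -76
X(z, d) = -d/107 (X(z, d) = d*(-1/107) = -d/107)
(-21980 + 16924)/(N(182, 63) + X(o(p(-3, -5)), -200)) = (-21980 + 16924)/(-76 - 1/107*(-200)) = -5056/(-76 + 200/107) = -5056/(-7932/107) = -5056*(-107/7932) = 135248/1983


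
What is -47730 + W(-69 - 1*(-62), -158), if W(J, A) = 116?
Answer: -47614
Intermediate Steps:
-47730 + W(-69 - 1*(-62), -158) = -47730 + 116 = -47614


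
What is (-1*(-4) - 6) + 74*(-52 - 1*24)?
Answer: -5626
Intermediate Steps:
(-1*(-4) - 6) + 74*(-52 - 1*24) = (4 - 6) + 74*(-52 - 24) = -2 + 74*(-76) = -2 - 5624 = -5626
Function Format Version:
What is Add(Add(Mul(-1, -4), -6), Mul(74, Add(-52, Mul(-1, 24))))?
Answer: -5626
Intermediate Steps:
Add(Add(Mul(-1, -4), -6), Mul(74, Add(-52, Mul(-1, 24)))) = Add(Add(4, -6), Mul(74, Add(-52, -24))) = Add(-2, Mul(74, -76)) = Add(-2, -5624) = -5626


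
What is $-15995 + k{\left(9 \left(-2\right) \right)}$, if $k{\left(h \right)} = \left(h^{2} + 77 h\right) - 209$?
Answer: $-17266$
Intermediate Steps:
$k{\left(h \right)} = -209 + h^{2} + 77 h$
$-15995 + k{\left(9 \left(-2\right) \right)} = -15995 + \left(-209 + \left(9 \left(-2\right)\right)^{2} + 77 \cdot 9 \left(-2\right)\right) = -15995 + \left(-209 + \left(-18\right)^{2} + 77 \left(-18\right)\right) = -15995 - 1271 = -17266$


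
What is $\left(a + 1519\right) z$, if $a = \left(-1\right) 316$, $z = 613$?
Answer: $737439$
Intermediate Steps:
$a = -316$
$\left(a + 1519\right) z = \left(-316 + 1519\right) 613 = 1203 \cdot 613 = 737439$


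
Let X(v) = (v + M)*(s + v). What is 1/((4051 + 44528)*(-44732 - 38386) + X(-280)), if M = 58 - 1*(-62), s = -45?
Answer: -1/4037737322 ≈ -2.4766e-10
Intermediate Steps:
M = 120 (M = 58 + 62 = 120)
X(v) = (-45 + v)*(120 + v) (X(v) = (v + 120)*(-45 + v) = (120 + v)*(-45 + v) = (-45 + v)*(120 + v))
1/((4051 + 44528)*(-44732 - 38386) + X(-280)) = 1/((4051 + 44528)*(-44732 - 38386) + (-5400 + (-280)² + 75*(-280))) = 1/(48579*(-83118) + (-5400 + 78400 - 21000)) = 1/(-4037789322 + 52000) = 1/(-4037737322) = -1/4037737322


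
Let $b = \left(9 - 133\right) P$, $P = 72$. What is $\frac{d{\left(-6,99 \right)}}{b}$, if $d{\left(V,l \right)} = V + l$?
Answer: $- \frac{1}{96} \approx -0.010417$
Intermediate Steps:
$b = -8928$ ($b = \left(9 - 133\right) 72 = \left(-124\right) 72 = -8928$)
$\frac{d{\left(-6,99 \right)}}{b} = \frac{-6 + 99}{-8928} = 93 \left(- \frac{1}{8928}\right) = - \frac{1}{96}$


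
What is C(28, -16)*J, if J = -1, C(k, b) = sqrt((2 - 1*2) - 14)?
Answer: -I*sqrt(14) ≈ -3.7417*I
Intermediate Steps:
C(k, b) = I*sqrt(14) (C(k, b) = sqrt((2 - 2) - 14) = sqrt(0 - 14) = sqrt(-14) = I*sqrt(14))
C(28, -16)*J = (I*sqrt(14))*(-1) = -I*sqrt(14)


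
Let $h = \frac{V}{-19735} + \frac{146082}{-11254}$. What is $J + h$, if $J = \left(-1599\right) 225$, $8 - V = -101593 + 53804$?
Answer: $- \frac{39954308627729}{111048845} \approx -3.5979 \cdot 10^{5}$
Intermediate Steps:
$V = 47797$ ($V = 8 - \left(-101593 + 53804\right) = 8 - -47789 = 8 + 47789 = 47797$)
$J = -359775$
$h = - \frac{1710417854}{111048845}$ ($h = \frac{47797}{-19735} + \frac{146082}{-11254} = 47797 \left(- \frac{1}{19735}\right) + 146082 \left(- \frac{1}{11254}\right) = - \frac{47797}{19735} - \frac{73041}{5627} = - \frac{1710417854}{111048845} \approx -15.402$)
$J + h = -359775 - \frac{1710417854}{111048845} = - \frac{39954308627729}{111048845}$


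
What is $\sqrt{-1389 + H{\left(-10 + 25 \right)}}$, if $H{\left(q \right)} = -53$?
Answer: $i \sqrt{1442} \approx 37.974 i$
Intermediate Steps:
$\sqrt{-1389 + H{\left(-10 + 25 \right)}} = \sqrt{-1389 - 53} = \sqrt{-1442} = i \sqrt{1442}$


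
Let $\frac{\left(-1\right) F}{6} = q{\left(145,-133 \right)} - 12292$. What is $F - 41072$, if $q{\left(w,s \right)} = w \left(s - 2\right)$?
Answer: $150130$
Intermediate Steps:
$q{\left(w,s \right)} = w \left(-2 + s\right)$
$F = 191202$ ($F = - 6 \left(145 \left(-2 - 133\right) - 12292\right) = - 6 \left(145 \left(-135\right) - 12292\right) = - 6 \left(-19575 - 12292\right) = \left(-6\right) \left(-31867\right) = 191202$)
$F - 41072 = 191202 - 41072 = 150130$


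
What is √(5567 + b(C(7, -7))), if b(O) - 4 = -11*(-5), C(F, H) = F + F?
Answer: √5626 ≈ 75.007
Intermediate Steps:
C(F, H) = 2*F
b(O) = 59 (b(O) = 4 - 11*(-5) = 4 + 55 = 59)
√(5567 + b(C(7, -7))) = √(5567 + 59) = √5626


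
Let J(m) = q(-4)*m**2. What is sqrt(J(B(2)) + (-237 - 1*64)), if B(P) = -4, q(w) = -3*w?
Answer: I*sqrt(109) ≈ 10.44*I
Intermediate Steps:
J(m) = 12*m**2 (J(m) = (-3*(-4))*m**2 = 12*m**2)
sqrt(J(B(2)) + (-237 - 1*64)) = sqrt(12*(-4)**2 + (-237 - 1*64)) = sqrt(12*16 + (-237 - 64)) = sqrt(192 - 301) = sqrt(-109) = I*sqrt(109)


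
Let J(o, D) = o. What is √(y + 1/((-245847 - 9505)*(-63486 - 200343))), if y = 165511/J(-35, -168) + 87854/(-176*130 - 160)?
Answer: I*√105251559160849253019804328595/4715848396560 ≈ 68.795*I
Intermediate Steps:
y = -381644833/80640 (y = 165511/(-35) + 87854/(-176*130 - 160) = 165511*(-1/35) + 87854/(-22880 - 160) = -165511/35 + 87854/(-23040) = -165511/35 + 87854*(-1/23040) = -165511/35 - 43927/11520 = -381644833/80640 ≈ -4732.7)
√(y + 1/((-245847 - 9505)*(-63486 - 200343))) = √(-381644833/80640 + 1/((-245847 - 9505)*(-63486 - 200343))) = √(-381644833/80640 + 1/(-255352*(-263829))) = √(-381644833/80640 + 1/67369262808) = √(-1071297127237174601/226360723034880) = I*√105251559160849253019804328595/4715848396560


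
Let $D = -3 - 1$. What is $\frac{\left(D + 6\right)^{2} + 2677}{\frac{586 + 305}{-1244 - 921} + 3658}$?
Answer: $\frac{5804365}{7918679} \approx 0.733$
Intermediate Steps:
$D = -4$
$\frac{\left(D + 6\right)^{2} + 2677}{\frac{586 + 305}{-1244 - 921} + 3658} = \frac{\left(-4 + 6\right)^{2} + 2677}{\frac{586 + 305}{-1244 - 921} + 3658} = \frac{2^{2} + 2677}{\frac{891}{-2165} + 3658} = \frac{4 + 2677}{891 \left(- \frac{1}{2165}\right) + 3658} = \frac{2681}{- \frac{891}{2165} + 3658} = \frac{2681}{\frac{7918679}{2165}} = 2681 \cdot \frac{2165}{7918679} = \frac{5804365}{7918679}$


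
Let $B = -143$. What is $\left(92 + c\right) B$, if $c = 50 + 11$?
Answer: $-21879$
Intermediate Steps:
$c = 61$
$\left(92 + c\right) B = \left(92 + 61\right) \left(-143\right) = 153 \left(-143\right) = -21879$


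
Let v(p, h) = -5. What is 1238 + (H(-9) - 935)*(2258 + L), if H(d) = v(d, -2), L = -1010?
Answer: -1171882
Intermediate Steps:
H(d) = -5
1238 + (H(-9) - 935)*(2258 + L) = 1238 + (-5 - 935)*(2258 - 1010) = 1238 - 940*1248 = 1238 - 1173120 = -1171882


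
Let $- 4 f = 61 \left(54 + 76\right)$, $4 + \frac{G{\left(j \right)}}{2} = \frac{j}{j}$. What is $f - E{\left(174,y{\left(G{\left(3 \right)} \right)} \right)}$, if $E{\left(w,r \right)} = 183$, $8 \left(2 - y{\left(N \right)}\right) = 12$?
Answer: $- \frac{4331}{2} \approx -2165.5$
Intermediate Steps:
$G{\left(j \right)} = -6$ ($G{\left(j \right)} = -8 + 2 \frac{j}{j} = -8 + 2 \cdot 1 = -8 + 2 = -6$)
$y{\left(N \right)} = \frac{1}{2}$ ($y{\left(N \right)} = 2 - \frac{3}{2} = \frac{1}{2}$)
$f = - \frac{3965}{2}$ ($f = - \frac{61 \left(54 + 76\right)}{4} = - \frac{61 \cdot 130}{4} = \left(- \frac{1}{4}\right) 7930 = - \frac{3965}{2} \approx -1982.5$)
$f - E{\left(174,y{\left(G{\left(3 \right)} \right)} \right)} = - \frac{3965}{2} - 183 = - \frac{4331}{2}$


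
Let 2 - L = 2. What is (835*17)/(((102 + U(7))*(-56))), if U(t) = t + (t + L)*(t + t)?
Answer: -14195/11592 ≈ -1.2246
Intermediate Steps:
L = 0 (L = 2 - 1*2 = 2 - 2 = 0)
U(t) = t + 2*t² (U(t) = t + (t + 0)*(t + t) = t + t*(2*t) = t + 2*t²)
(835*17)/(((102 + U(7))*(-56))) = (835*17)/(((102 + 7*(1 + 2*7))*(-56))) = 14195/(((102 + 7*(1 + 14))*(-56))) = 14195/(((102 + 7*15)*(-56))) = 14195/(((102 + 105)*(-56))) = 14195/((207*(-56))) = 14195/(-11592) = 14195*(-1/11592) = -14195/11592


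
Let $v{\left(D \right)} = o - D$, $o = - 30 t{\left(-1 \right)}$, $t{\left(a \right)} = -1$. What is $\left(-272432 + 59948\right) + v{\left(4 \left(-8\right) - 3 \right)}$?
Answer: $-212419$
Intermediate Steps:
$o = 30$ ($o = \left(-30\right) \left(-1\right) = 30$)
$v{\left(D \right)} = 30 - D$
$\left(-272432 + 59948\right) + v{\left(4 \left(-8\right) - 3 \right)} = \left(-272432 + 59948\right) + \left(30 - \left(4 \left(-8\right) - 3\right)\right) = -212484 + \left(30 - \left(-32 - 3\right)\right) = -212484 + \left(30 - -35\right) = -212484 + \left(30 + 35\right) = -212484 + 65 = -212419$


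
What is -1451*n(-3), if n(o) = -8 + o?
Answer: 15961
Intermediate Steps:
-1451*n(-3) = -1451*(-8 - 3) = -1451*(-11) = 15961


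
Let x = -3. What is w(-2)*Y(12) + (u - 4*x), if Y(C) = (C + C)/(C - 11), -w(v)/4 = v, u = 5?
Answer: 209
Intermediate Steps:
w(v) = -4*v
Y(C) = 2*C/(-11 + C) (Y(C) = (2*C)/(-11 + C) = 2*C/(-11 + C))
w(-2)*Y(12) + (u - 4*x) = (-4*(-2))*(2*12/(-11 + 12)) + (5 - 4*(-3)) = 8*(2*12/1) + (5 + 12) = 8*(2*12*1) + 17 = 8*24 + 17 = 192 + 17 = 209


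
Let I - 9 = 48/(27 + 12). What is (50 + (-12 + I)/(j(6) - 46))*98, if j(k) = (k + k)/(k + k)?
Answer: 2868754/585 ≈ 4903.9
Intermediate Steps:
I = 133/13 (I = 9 + 48/(27 + 12) = 9 + 48/39 = 9 + 48*(1/39) = 9 + 16/13 = 133/13 ≈ 10.231)
j(k) = 1 (j(k) = (2*k)/((2*k)) = (2*k)*(1/(2*k)) = 1)
(50 + (-12 + I)/(j(6) - 46))*98 = (50 + (-12 + 133/13)/(1 - 46))*98 = (50 - 23/13/(-45))*98 = (50 - 23/13*(-1/45))*98 = (50 + 23/585)*98 = (29273/585)*98 = 2868754/585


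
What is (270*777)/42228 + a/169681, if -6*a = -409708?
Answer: 2137827883/398071626 ≈ 5.3705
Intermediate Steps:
a = 204854/3 (a = -⅙*(-409708) = 204854/3 ≈ 68285.)
(270*777)/42228 + a/169681 = (270*777)/42228 + (204854/3)/169681 = 209790*(1/42228) + (204854/3)*(1/169681) = 3885/782 + 204854/509043 = 2137827883/398071626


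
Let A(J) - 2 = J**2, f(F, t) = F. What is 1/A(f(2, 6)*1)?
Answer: 1/6 ≈ 0.16667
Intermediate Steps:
A(J) = 2 + J**2
1/A(f(2, 6)*1) = 1/(2 + (2*1)**2) = 1/(2 + 2**2) = 1/(2 + 4) = 1/6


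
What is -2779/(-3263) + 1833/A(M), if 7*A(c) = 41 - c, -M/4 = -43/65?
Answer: 909439664/2711553 ≈ 335.39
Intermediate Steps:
M = 172/65 (M = -(-172)/65 = -4*(-43/65) = 172/65 ≈ 2.6462)
A(c) = 41/7 - c/7 (A(c) = (41 - c)/7 = 41/7 - c/7)
-2779/(-3263) + 1833/A(M) = -2779/(-3263) + 1833/(41/7 - ⅐*172/65) = -2779*(-1/3263) + 1833/(41/7 - 172/455) = 2779/3263 + 1833/(2493/455) = 2779/3263 + 1833*(455/2493) = 2779/3263 + 278005/831 = 909439664/2711553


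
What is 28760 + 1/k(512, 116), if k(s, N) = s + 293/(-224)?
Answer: 3290000424/114395 ≈ 28760.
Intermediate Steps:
k(s, N) = -293/224 + s (k(s, N) = s + 293*(-1/224) = s - 293/224 = -293/224 + s)
28760 + 1/k(512, 116) = 28760 + 1/(-293/224 + 512) = 28760 + 1/(114395/224) = 28760 + 224/114395 = 3290000424/114395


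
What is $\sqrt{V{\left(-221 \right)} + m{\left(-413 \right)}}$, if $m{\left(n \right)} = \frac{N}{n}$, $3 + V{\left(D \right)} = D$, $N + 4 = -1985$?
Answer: $\frac{i \sqrt{37385999}}{413} \approx 14.805 i$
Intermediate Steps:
$N = -1989$ ($N = -4 - 1985 = -1989$)
$V{\left(D \right)} = -3 + D$
$m{\left(n \right)} = - \frac{1989}{n}$
$\sqrt{V{\left(-221 \right)} + m{\left(-413 \right)}} = \sqrt{\left(-3 - 221\right) - \frac{1989}{-413}} = \sqrt{-224 - - \frac{1989}{413}} = \sqrt{-224 + \frac{1989}{413}} = \sqrt{- \frac{90523}{413}} = \frac{i \sqrt{37385999}}{413}$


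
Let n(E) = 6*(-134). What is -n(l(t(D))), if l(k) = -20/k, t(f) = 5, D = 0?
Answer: 804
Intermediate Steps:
n(E) = -804
-n(l(t(D))) = -1*(-804) = 804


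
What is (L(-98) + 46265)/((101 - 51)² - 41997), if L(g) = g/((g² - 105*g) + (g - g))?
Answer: -9391794/8017891 ≈ -1.1714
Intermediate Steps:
L(g) = g/(g² - 105*g) (L(g) = g/((g² - 105*g) + 0) = g/(g² - 105*g))
(L(-98) + 46265)/((101 - 51)² - 41997) = (1/(-105 - 98) + 46265)/((101 - 51)² - 41997) = (1/(-203) + 46265)/(50² - 41997) = (-1/203 + 46265)/(2500 - 41997) = (9391794/203)/(-39497) = (9391794/203)*(-1/39497) = -9391794/8017891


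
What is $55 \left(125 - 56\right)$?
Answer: $3795$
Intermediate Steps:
$55 \left(125 - 56\right) = 55 \cdot 69 = 3795$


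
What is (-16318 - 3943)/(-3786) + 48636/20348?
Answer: 149101681/19259382 ≈ 7.7418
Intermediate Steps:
(-16318 - 3943)/(-3786) + 48636/20348 = -20261*(-1/3786) + 48636*(1/20348) = 20261/3786 + 12159/5087 = 149101681/19259382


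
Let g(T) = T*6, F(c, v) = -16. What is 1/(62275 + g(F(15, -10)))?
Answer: 1/62179 ≈ 1.6083e-5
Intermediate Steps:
g(T) = 6*T
1/(62275 + g(F(15, -10))) = 1/(62275 + 6*(-16)) = 1/(62275 - 96) = 1/62179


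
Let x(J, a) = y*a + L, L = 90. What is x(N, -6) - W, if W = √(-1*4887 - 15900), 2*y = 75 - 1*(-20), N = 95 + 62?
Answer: -195 - 13*I*√123 ≈ -195.0 - 144.18*I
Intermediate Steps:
N = 157
y = 95/2 (y = (75 - 1*(-20))/2 = (75 + 20)/2 = (½)*95 = 95/2 ≈ 47.500)
x(J, a) = 90 + 95*a/2 (x(J, a) = 95*a/2 + 90 = 90 + 95*a/2)
W = 13*I*√123 (W = √(-4887 - 15900) = √(-20787) = 13*I*√123 ≈ 144.18*I)
x(N, -6) - W = (90 + (95/2)*(-6)) - 13*I*√123 = (90 - 285) - 13*I*√123 = -195 - 13*I*√123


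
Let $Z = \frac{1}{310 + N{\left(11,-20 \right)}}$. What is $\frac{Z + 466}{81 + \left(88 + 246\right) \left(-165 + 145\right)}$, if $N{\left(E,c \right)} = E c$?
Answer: $- \frac{41941}{593910} \approx -0.070618$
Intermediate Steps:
$Z = \frac{1}{90}$ ($Z = \frac{1}{310 + 11 \left(-20\right)} = \frac{1}{310 - 220} = \frac{1}{90} \approx 0.011111$)
$\frac{Z + 466}{81 + \left(88 + 246\right) \left(-165 + 145\right)} = \frac{\frac{1}{90} + 466}{81 + \left(88 + 246\right) \left(-165 + 145\right)} = \frac{41941}{90 \left(81 + 334 \left(-20\right)\right)} = \frac{41941}{90 \left(81 - 6680\right)} = \frac{41941}{90 \left(-6599\right)} = \frac{41941}{90} \left(- \frac{1}{6599}\right) = - \frac{41941}{593910}$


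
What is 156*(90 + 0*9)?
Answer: 14040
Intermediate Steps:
156*(90 + 0*9) = 156*(90 + 0) = 156*90 = 14040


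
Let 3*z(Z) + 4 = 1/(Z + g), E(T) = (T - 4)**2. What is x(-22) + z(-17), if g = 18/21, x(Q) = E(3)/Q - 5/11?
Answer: -419/226 ≈ -1.8540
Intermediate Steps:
E(T) = (-4 + T)**2
x(Q) = -5/11 + 1/Q (x(Q) = (-4 + 3)**2/Q - 5/11 = (-1)**2/Q - 5*1/11 = 1/Q - 5/11 = -5/11 + 1/Q)
g = 6/7 (g = 18*(1/21) = 6/7 ≈ 0.85714)
z(Z) = -4/3 + 1/(3*(6/7 + Z)) (z(Z) = -4/3 + 1/(3*(Z + 6/7)) = -4/3 + 1/(3*(6/7 + Z)))
x(-22) + z(-17) = (-5/11 + 1/(-22)) + (-17 - 28*(-17))/(3*(6 + 7*(-17))) = (-5/11 - 1/22) + (-17 + 476)/(3*(6 - 119)) = -1/2 + (1/3)*459/(-113) = -1/2 + (1/3)*(-1/113)*459 = -1/2 - 153/113 = -419/226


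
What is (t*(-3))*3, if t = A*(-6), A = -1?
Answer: -54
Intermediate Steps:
t = 6 (t = -1*(-6) = 6)
(t*(-3))*3 = (6*(-3))*3 = -18*3 = -54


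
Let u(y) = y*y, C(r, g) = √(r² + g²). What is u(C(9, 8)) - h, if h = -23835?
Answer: 23980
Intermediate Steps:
C(r, g) = √(g² + r²)
u(y) = y²
u(C(9, 8)) - h = (√(8² + 9²))² - 1*(-23835) = (√(64 + 81))² + 23835 = (√145)² + 23835 = 145 + 23835 = 23980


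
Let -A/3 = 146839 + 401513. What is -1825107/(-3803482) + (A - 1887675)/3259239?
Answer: -2496072951923/4132152290066 ≈ -0.60406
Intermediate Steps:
A = -1645056 (A = -3*(146839 + 401513) = -3*548352 = -1645056)
-1825107/(-3803482) + (A - 1887675)/3259239 = -1825107/(-3803482) + (-1645056 - 1887675)/3259239 = -1825107*(-1/3803482) - 3532731*1/3259239 = 1825107/3803482 - 1177577/1086413 = -2496072951923/4132152290066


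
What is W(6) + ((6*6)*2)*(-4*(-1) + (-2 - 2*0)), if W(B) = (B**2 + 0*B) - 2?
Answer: 178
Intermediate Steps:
W(B) = -2 + B**2 (W(B) = (B**2 + 0) - 2 = B**2 - 2 = -2 + B**2)
W(6) + ((6*6)*2)*(-4*(-1) + (-2 - 2*0)) = (-2 + 6**2) + ((6*6)*2)*(-4*(-1) + (-2 - 2*0)) = (-2 + 36) + (36*2)*(4 + (-2 + 0)) = 34 + 72*(4 - 2) = 34 + 72*2 = 34 + 144 = 178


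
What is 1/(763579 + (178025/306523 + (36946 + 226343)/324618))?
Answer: 4738232534/3618021455043643 ≈ 1.3096e-6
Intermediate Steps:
1/(763579 + (178025/306523 + (36946 + 226343)/324618)) = 1/(763579 + (178025*(1/306523) + 263289*(1/324618))) = 1/(763579 + (178025/306523 + 87763/108206)) = 1/(763579 + 6594964457/4738232534) = 1/(3618021455043643/4738232534) = 4738232534/3618021455043643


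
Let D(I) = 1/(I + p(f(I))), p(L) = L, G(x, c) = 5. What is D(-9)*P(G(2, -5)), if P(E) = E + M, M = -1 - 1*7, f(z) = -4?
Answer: 3/13 ≈ 0.23077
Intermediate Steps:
M = -8 (M = -1 - 7 = -8)
D(I) = 1/(-4 + I) (D(I) = 1/(I - 4) = 1/(-4 + I))
P(E) = -8 + E (P(E) = E - 8 = -8 + E)
D(-9)*P(G(2, -5)) = (-8 + 5)/(-4 - 9) = -3/(-13) = -1/13*(-3) = 3/13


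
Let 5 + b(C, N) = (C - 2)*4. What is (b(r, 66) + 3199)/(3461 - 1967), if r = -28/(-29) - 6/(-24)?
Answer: 30845/14442 ≈ 2.1358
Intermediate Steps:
r = 141/116 (r = -28*(-1/29) - 6*(-1/24) = 28/29 + 1/4 = 141/116 ≈ 1.2155)
b(C, N) = -13 + 4*C (b(C, N) = -5 + (C - 2)*4 = -5 + (-2 + C)*4 = -5 + (-8 + 4*C) = -13 + 4*C)
(b(r, 66) + 3199)/(3461 - 1967) = ((-13 + 4*(141/116)) + 3199)/(3461 - 1967) = ((-13 + 141/29) + 3199)/1494 = (-236/29 + 3199)*(1/1494) = (92535/29)*(1/1494) = 30845/14442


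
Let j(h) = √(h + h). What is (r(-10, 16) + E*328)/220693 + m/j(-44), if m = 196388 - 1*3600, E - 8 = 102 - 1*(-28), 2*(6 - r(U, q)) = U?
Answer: 45275/220693 - 48197*I*√22/11 ≈ 0.20515 - 20551.0*I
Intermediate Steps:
r(U, q) = 6 - U/2
E = 138 (E = 8 + (102 - 1*(-28)) = 8 + (102 + 28) = 8 + 130 = 138)
j(h) = √2*√h (j(h) = √(2*h) = √2*√h)
m = 192788 (m = 196388 - 3600 = 192788)
(r(-10, 16) + E*328)/220693 + m/j(-44) = ((6 - ½*(-10)) + 138*328)/220693 + 192788/((√2*√(-44))) = ((6 + 5) + 45264)*(1/220693) + 192788/((√2*(2*I*√11))) = (11 + 45264)*(1/220693) + 192788/((2*I*√22)) = 45275*(1/220693) + 192788*(-I*√22/44) = 45275/220693 - 48197*I*√22/11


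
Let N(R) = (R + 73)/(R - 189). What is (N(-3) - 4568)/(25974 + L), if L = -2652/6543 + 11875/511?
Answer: -162924838811/927143580320 ≈ -0.17573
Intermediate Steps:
N(R) = (73 + R)/(-189 + R)
L = 25447651/1114491 (L = -2652*1/6543 + 11875*(1/511) = -884/2181 + 11875/511 = 25447651/1114491 ≈ 22.833)
(N(-3) - 4568)/(25974 + L) = ((73 - 3)/(-189 - 3) - 4568)/(25974 + 25447651/1114491) = (70/(-192) - 4568)/(28973236885/1114491) = (-1/192*70 - 4568)*(1114491/28973236885) = (-35/96 - 4568)*(1114491/28973236885) = -438563/96*1114491/28973236885 = -162924838811/927143580320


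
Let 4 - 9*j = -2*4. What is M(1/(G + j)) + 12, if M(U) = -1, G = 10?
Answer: 11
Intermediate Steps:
j = 4/3 (j = 4/9 - (-2)*4/9 = 4/9 - ⅑*(-8) = 4/9 + 8/9 = 4/3 ≈ 1.3333)
M(1/(G + j)) + 12 = -1 + 12 = 11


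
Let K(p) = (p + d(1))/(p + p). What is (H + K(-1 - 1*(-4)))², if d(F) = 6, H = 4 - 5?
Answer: ¼ ≈ 0.25000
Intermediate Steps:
H = -1
K(p) = (6 + p)/(2*p) (K(p) = (p + 6)/(p + p) = (6 + p)/((2*p)) = (6 + p)*(1/(2*p)) = (6 + p)/(2*p))
(H + K(-1 - 1*(-4)))² = (-1 + (6 + (-1 - 1*(-4)))/(2*(-1 - 1*(-4))))² = (-1 + (6 + (-1 + 4))/(2*(-1 + 4)))² = (-1 + (½)*(6 + 3)/3)² = (-1 + (½)*(⅓)*9)² = (-1 + 3/2)² = (½)² = ¼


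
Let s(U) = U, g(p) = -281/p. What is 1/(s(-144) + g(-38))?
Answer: -38/5191 ≈ -0.0073204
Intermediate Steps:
1/(s(-144) + g(-38)) = 1/(-144 - 281/(-38)) = 1/(-144 - 281*(-1/38)) = 1/(-144 + 281/38) = 1/(-5191/38) = -38/5191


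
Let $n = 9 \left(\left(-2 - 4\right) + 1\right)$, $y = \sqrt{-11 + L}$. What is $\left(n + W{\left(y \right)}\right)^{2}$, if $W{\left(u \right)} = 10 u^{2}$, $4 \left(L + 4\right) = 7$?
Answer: $\frac{126025}{4} \approx 31506.0$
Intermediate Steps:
$L = - \frac{9}{4}$ ($L = -4 + \frac{1}{4} \cdot 7 = -4 + \frac{7}{4} = - \frac{9}{4} \approx -2.25$)
$y = \frac{i \sqrt{53}}{2}$ ($y = \sqrt{-11 - \frac{9}{4}} = \sqrt{- \frac{53}{4}} = \frac{i \sqrt{53}}{2} \approx 3.6401 i$)
$n = -45$ ($n = 9 \left(-6 + 1\right) = 9 \left(-5\right) = -45$)
$\left(n + W{\left(y \right)}\right)^{2} = \left(-45 + 10 \left(\frac{i \sqrt{53}}{2}\right)^{2}\right)^{2} = \left(-45 + 10 \left(- \frac{53}{4}\right)\right)^{2} = \left(-45 - \frac{265}{2}\right)^{2} = \left(- \frac{355}{2}\right)^{2} = \frac{126025}{4}$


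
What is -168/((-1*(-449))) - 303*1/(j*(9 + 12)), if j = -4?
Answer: 40645/12572 ≈ 3.2330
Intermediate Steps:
-168/((-1*(-449))) - 303*1/(j*(9 + 12)) = -168/((-1*(-449))) - 303*(-1/(4*(9 + 12))) = -168/449 - 303/((-4*21)) = -168*1/449 - 303/(-84) = -168/449 - 303*(-1/84) = -168/449 + 101/28 = 40645/12572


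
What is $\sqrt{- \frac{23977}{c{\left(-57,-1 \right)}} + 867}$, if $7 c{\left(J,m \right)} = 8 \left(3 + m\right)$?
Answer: $\frac{i \sqrt{153967}}{4} \approx 98.097 i$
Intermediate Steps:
$c{\left(J,m \right)} = \frac{24}{7} + \frac{8 m}{7}$ ($c{\left(J,m \right)} = \frac{8 \left(3 + m\right)}{7} = \frac{24 + 8 m}{7} = \frac{24}{7} + \frac{8 m}{7}$)
$\sqrt{- \frac{23977}{c{\left(-57,-1 \right)}} + 867} = \sqrt{- \frac{23977}{\frac{24}{7} + \frac{8}{7} \left(-1\right)} + 867} = \sqrt{- \frac{23977}{\frac{24}{7} - \frac{8}{7}} + 867} = \sqrt{- \frac{23977}{\frac{16}{7}} + 867} = \sqrt{\left(-23977\right) \frac{7}{16} + 867} = \sqrt{- \frac{167839}{16} + 867} = \sqrt{- \frac{153967}{16}} = \frac{i \sqrt{153967}}{4}$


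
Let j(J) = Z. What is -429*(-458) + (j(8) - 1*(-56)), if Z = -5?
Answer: 196533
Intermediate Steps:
j(J) = -5
-429*(-458) + (j(8) - 1*(-56)) = -429*(-458) + (-5 - 1*(-56)) = 196482 + (-5 + 56) = 196482 + 51 = 196533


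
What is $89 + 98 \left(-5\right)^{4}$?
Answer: $61339$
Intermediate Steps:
$89 + 98 \left(-5\right)^{4} = 89 + 98 \cdot 625 = 89 + 61250 = 61339$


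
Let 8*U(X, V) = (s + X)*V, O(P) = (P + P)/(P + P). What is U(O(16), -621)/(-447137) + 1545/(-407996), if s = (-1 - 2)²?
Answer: -187059885/91215053726 ≈ -0.0020508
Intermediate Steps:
s = 9 (s = (-3)² = 9)
O(P) = 1 (O(P) = (2*P)/((2*P)) = (2*P)*(1/(2*P)) = 1)
U(X, V) = V*(9 + X)/8 (U(X, V) = ((9 + X)*V)/8 = (V*(9 + X))/8 = V*(9 + X)/8)
U(O(16), -621)/(-447137) + 1545/(-407996) = ((⅛)*(-621)*(9 + 1))/(-447137) + 1545/(-407996) = ((⅛)*(-621)*10)*(-1/447137) + 1545*(-1/407996) = -3105/4*(-1/447137) - 1545/407996 = 3105/1788548 - 1545/407996 = -187059885/91215053726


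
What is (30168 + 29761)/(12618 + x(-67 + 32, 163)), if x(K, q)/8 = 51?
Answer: 59929/13026 ≈ 4.6007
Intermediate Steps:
x(K, q) = 408 (x(K, q) = 8*51 = 408)
(30168 + 29761)/(12618 + x(-67 + 32, 163)) = (30168 + 29761)/(12618 + 408) = 59929/13026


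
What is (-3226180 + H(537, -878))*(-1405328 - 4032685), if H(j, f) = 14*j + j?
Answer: 17500205585625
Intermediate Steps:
H(j, f) = 15*j
(-3226180 + H(537, -878))*(-1405328 - 4032685) = (-3226180 + 15*537)*(-1405328 - 4032685) = (-3226180 + 8055)*(-5438013) = -3218125*(-5438013) = 17500205585625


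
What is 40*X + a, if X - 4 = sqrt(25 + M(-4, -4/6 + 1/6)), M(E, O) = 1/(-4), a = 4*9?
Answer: 196 + 60*sqrt(11) ≈ 395.00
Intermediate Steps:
a = 36
M(E, O) = -1/4
X = 4 + 3*sqrt(11)/2 (X = 4 + sqrt(25 - 1/4) = 4 + sqrt(99/4) = 4 + 3*sqrt(11)/2 ≈ 8.9749)
40*X + a = 40*(4 + 3*sqrt(11)/2) + 36 = (160 + 60*sqrt(11)) + 36 = 196 + 60*sqrt(11)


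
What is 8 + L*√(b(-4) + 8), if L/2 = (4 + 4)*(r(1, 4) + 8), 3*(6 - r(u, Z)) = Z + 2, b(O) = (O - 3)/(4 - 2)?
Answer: 8 + 288*√2 ≈ 415.29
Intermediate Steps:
b(O) = -3/2 + O/2 (b(O) = (-3 + O)/2 = (-3 + O)*(½) = -3/2 + O/2)
r(u, Z) = 16/3 - Z/3 (r(u, Z) = 6 - (Z + 2)/3 = 6 - (2 + Z)/3 = 6 + (-⅔ - Z/3) = 16/3 - Z/3)
L = 192 (L = 2*((4 + 4)*((16/3 - ⅓*4) + 8)) = 2*(8*((16/3 - 4/3) + 8)) = 2*(8*(4 + 8)) = 2*(8*12) = 2*96 = 192)
8 + L*√(b(-4) + 8) = 8 + 192*√((-3/2 + (½)*(-4)) + 8) = 8 + 192*√((-3/2 - 2) + 8) = 8 + 192*√(-7/2 + 8) = 8 + 192*√(9/2) = 8 + 192*(3*√2/2) = 8 + 288*√2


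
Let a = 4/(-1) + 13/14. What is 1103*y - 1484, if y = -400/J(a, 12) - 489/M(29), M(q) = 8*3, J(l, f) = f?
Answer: -1457383/24 ≈ -60724.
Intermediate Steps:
a = -43/14 (a = 4*(-1) + 13*(1/14) = -4 + 13/14 = -43/14 ≈ -3.0714)
M(q) = 24
y = -1289/24 (y = -400/12 - 489/24 = -400*1/12 - 489*1/24 = -100/3 - 163/8 = -1289/24 ≈ -53.708)
1103*y - 1484 = 1103*(-1289/24) - 1484 = -1421767/24 - 1484 = -1457383/24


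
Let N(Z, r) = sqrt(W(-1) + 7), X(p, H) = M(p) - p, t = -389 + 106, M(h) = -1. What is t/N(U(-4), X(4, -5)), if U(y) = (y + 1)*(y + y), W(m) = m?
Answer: -283*sqrt(6)/6 ≈ -115.53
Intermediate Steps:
U(y) = 2*y*(1 + y) (U(y) = (1 + y)*(2*y) = 2*y*(1 + y))
t = -283
X(p, H) = -1 - p
N(Z, r) = sqrt(6) (N(Z, r) = sqrt(-1 + 7) = sqrt(6))
t/N(U(-4), X(4, -5)) = -283*sqrt(6)/6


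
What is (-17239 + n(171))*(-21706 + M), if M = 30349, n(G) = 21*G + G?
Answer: -116481711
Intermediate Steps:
n(G) = 22*G
(-17239 + n(171))*(-21706 + M) = (-17239 + 22*171)*(-21706 + 30349) = (-17239 + 3762)*8643 = -13477*8643 = -116481711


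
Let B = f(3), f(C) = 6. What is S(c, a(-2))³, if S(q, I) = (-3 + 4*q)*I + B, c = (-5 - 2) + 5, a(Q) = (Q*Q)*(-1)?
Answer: 125000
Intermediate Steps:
B = 6
a(Q) = -Q² (a(Q) = Q²*(-1) = -Q²)
c = -2 (c = -7 + 5 = -2)
S(q, I) = 6 + I*(-3 + 4*q) (S(q, I) = (-3 + 4*q)*I + 6 = I*(-3 + 4*q) + 6 = 6 + I*(-3 + 4*q))
S(c, a(-2))³ = (6 - (-3)*(-2)² + 4*(-1*(-2)²)*(-2))³ = (6 - (-3)*4 + 4*(-1*4)*(-2))³ = (6 - 3*(-4) + 4*(-4)*(-2))³ = (6 + 12 + 32)³ = 50³ = 125000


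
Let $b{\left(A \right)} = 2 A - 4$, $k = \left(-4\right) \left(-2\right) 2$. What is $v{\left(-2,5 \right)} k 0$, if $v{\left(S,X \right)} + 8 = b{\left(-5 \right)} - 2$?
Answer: $0$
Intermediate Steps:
$k = 16$ ($k = 8 \cdot 2 = 16$)
$b{\left(A \right)} = -4 + 2 A$
$v{\left(S,X \right)} = -24$ ($v{\left(S,X \right)} = -8 + \left(\left(-4 + 2 \left(-5\right)\right) - 2\right) = -8 - 16 = -24$)
$v{\left(-2,5 \right)} k 0 = \left(-24\right) 16 \cdot 0 = \left(-384\right) 0 = 0$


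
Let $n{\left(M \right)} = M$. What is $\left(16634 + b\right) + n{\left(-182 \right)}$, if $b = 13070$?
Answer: $29522$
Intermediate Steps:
$\left(16634 + b\right) + n{\left(-182 \right)} = \left(16634 + 13070\right) - 182 = 29704 - 182 = 29522$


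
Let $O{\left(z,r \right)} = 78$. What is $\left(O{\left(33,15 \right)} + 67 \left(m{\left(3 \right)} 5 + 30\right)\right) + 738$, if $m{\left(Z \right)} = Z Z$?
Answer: $5841$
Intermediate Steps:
$m{\left(Z \right)} = Z^{2}$
$\left(O{\left(33,15 \right)} + 67 \left(m{\left(3 \right)} 5 + 30\right)\right) + 738 = \left(78 + 67 \left(3^{2} \cdot 5 + 30\right)\right) + 738 = \left(78 + 67 \left(9 \cdot 5 + 30\right)\right) + 738 = \left(78 + 67 \left(45 + 30\right)\right) + 738 = \left(78 + 67 \cdot 75\right) + 738 = \left(78 + 5025\right) + 738 = 5103 + 738 = 5841$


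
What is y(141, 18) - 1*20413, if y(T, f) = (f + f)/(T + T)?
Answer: -959405/47 ≈ -20413.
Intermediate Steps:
y(T, f) = f/T (y(T, f) = (2*f)/((2*T)) = (2*f)*(1/(2*T)) = f/T)
y(141, 18) - 1*20413 = 18/141 - 1*20413 = 18*(1/141) - 20413 = 6/47 - 20413 = -959405/47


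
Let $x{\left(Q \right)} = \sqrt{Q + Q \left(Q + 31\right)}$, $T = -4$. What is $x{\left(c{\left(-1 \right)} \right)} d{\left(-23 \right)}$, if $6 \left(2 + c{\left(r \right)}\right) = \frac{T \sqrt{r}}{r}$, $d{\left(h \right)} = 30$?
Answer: $20 \sqrt{-136 + 42 i} \approx 35.602 + 235.94 i$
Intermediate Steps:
$c{\left(r \right)} = -2 - \frac{2}{3 \sqrt{r}}$ ($c{\left(r \right)} = -2 + \frac{- 4 \sqrt{r} \frac{1}{r}}{6} = -2 + \frac{\left(-4\right) \frac{1}{\sqrt{r}}}{6} = -2 - \frac{2}{3 \sqrt{r}}$)
$x{\left(Q \right)} = \sqrt{Q + Q \left(31 + Q\right)}$
$x{\left(c{\left(-1 \right)} \right)} d{\left(-23 \right)} = \sqrt{\left(-2 - \frac{2}{3 i}\right) \left(32 - \left(2 + \frac{2}{3 i}\right)\right)} 30 = \sqrt{\left(-2 - \frac{2 \left(- i\right)}{3}\right) \left(32 - \left(2 + \frac{2 \left(- i\right)}{3}\right)\right)} 30 = \sqrt{\left(-2 + \frac{2 i}{3}\right) \left(32 - \left(2 - \frac{2 i}{3}\right)\right)} 30 = \sqrt{\left(-2 + \frac{2 i}{3}\right) \left(30 + \frac{2 i}{3}\right)} 30 = 30 \sqrt{\left(-2 + \frac{2 i}{3}\right) \left(30 + \frac{2 i}{3}\right)}$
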